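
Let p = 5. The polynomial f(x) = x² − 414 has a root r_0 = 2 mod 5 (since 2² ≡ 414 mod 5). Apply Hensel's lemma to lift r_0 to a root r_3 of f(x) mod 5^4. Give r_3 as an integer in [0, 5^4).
r_3 = 517 (mod 625)

Hensel's recurrence: r_{i+1} = r_i − f(r_i)·(f′(r_i))^{-1} mod 5^{i+2}, with f′(x) = 2x. Iterate:
  r_0 = 2 (mod 5)
  r_1 = 17 (mod 25)
  r_2 = 17 (mod 125)
  r_3 = 517 (mod 625)
Final: r_3 = 517, and one checks f(r_3) ≡ 0 mod 5^4.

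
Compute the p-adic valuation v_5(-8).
v_5(-8) = 0

v_5(n) is the largest exponent k such that 5^k divides n. Factor out: -8 = -5^0 · 8. (Sign doesn't affect v_p.) So v_5(-8) = 0.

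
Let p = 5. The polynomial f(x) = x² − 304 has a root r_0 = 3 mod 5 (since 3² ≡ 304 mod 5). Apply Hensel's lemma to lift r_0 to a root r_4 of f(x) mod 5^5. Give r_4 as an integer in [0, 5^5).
r_4 = 548 (mod 3125)

Hensel's recurrence: r_{i+1} = r_i − f(r_i)·(f′(r_i))^{-1} mod 5^{i+2}, with f′(x) = 2x. Iterate:
  r_0 = 3 (mod 5)
  r_1 = 23 (mod 25)
  r_2 = 48 (mod 125)
  r_3 = 548 (mod 625)
  r_4 = 548 (mod 3125)
Final: r_4 = 548, and one checks f(r_4) ≡ 0 mod 5^5.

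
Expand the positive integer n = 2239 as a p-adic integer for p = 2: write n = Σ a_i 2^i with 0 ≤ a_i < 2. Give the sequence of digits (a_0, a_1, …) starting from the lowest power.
(a_0, a_1, …) = (1, 1, 1, 1, 1, 1, 0, 1, 0, 0, 0, 1)

Repeated division by 2 gives the digits low-to-high: 2239 = 1 + 1·2^1 + 1·2^2 + 1·2^3 + 1·2^4 + 1·2^5 + 1·2^7 + 1·2^11. Digit sequence: (1, 1, 1, 1, 1, 1, 0, 1, 0, 0, 0, 1).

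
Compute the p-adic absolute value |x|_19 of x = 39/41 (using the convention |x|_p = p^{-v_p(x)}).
|39/41|_19 = 1

Step 1 — compute v_19(x) by factoring powers of 19 out of the numerator and denominator: v_19(39/41) = 0. Step 2 — apply |x|_p = p^{-v_p(x)} = 19^{0} = 1.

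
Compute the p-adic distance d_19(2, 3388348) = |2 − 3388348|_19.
d_19(2, 3388348) = 1/130321

Step 1 — x − y = 2 − 3388348 = -3388346. Step 2 — v_19(-3388346) = 4 (factor: -3388346 = −(19^4 · 26); the sign does not affect v_p). Step 3 — |x − y|_19 = 19^{-4} = 1/130321.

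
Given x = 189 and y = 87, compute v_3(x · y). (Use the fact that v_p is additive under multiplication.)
v_3(16443) = 4

v_p(x) = 3 (factor: 189 = 3^3 · 7); v_p(y) = 1 (factor: 87 = 3^1 · 29). Additivity: v_p(xy) = v_p(x) + v_p(y) = 3 + 1 = 4. (Direct check: xy = 16443 = 3^4 · (203).)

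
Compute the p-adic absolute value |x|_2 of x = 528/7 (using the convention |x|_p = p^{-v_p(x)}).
|528/7|_2 = 1/16

Step 1 — compute v_2(x) by factoring powers of 2 out of the numerator and denominator: v_2(528/7) = 4. Step 2 — apply |x|_p = p^{-v_p(x)} = 2^{-4} = 1/16.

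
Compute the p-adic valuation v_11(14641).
v_11(14641) = 4

v_11(n) is the largest exponent k such that 11^k divides n. Factor out: 14641 = 11^4 · 1. (Sign doesn't affect v_p.) So v_11(14641) = 4.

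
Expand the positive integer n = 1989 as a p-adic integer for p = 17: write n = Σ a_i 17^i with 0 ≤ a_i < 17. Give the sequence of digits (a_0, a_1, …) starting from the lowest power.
(a_0, a_1, …) = (0, 15, 6)

Repeated division by 17 gives the digits low-to-high: 1989 = 15·17^1 + 6·17^2. Digit sequence: (0, 15, 6).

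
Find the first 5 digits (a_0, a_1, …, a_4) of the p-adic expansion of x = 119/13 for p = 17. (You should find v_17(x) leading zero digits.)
(a_0, …, a_4) = (0, 11, 2, 9, 6)

v_17(119/13) = 1, so a_0 = ... = a_0 = 0. Factor out: x = 17^1 · u with u = 7/13 a unit in ℤ_17. Expand u iteratively via a_{v+i} = u_i mod 17, u_{i+1} = (u_i − a_{v+i})/17:
  u_0 = 7/13;  a_1 = 11;  u_1 = (u_0 − 11)/17 = -8/13
  u_1 = -8/13;  a_2 = 2;  u_2 = (u_1 − 2)/17 = -2/13
  u_2 = -2/13;  a_3 = 9;  u_3 = (u_2 − 9)/17 = -7/13
  u_3 = -7/13;  a_4 = 6;  u_4 = (u_3 − 6)/17 = -5/13
Digits: (0, 11, 2, 9, 6).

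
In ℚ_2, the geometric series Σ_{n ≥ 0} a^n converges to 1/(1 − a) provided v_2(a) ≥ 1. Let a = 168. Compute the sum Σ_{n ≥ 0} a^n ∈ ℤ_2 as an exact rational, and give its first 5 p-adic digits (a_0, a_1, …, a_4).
Σ a^n = 1/(1 − a) = -1/167;  first 5 digits = (1, 0, 0, 1, 0)

v_2(a) = 3 ≥ 1, so the series converges in ℤ_2 to 1/(1 − a) = 1/(1 − 168) = -1/167. Expand this rational in ℤ_2: compute digits iteratively via d_i = x_i mod 2, x_{i+1} = (x_i − d_i)/2. The first 5 digits are (1, 0, 0, 1, 0).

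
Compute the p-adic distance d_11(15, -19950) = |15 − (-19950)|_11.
d_11(15, -19950) = 1/1331

Step 1 — x − y = 15 − (-19950) = 19965. Step 2 — v_11(19965) = 3 (factor: 19965 = (11^3 · 15); the sign does not affect v_p). Step 3 — |x − y|_11 = 11^{-3} = 1/1331.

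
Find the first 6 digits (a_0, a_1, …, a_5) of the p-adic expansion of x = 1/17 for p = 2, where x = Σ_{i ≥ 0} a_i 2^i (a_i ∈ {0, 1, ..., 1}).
(a_0, …, a_5) = (1, 0, 0, 0, 1, 1)

v_2(1/17) = 0 (numerator and denominator both coprime to 2), so x ∈ ℤ_2^×. Compute digits iteratively via a_i = x_i mod 2, x_{i+1} = (x_i − a_i)/2, with x_0 = x:
  x_0 = 1/17;  a_0 = 1;  x_1 = (x_0 − 1)/2 = -8/17
  x_1 = -8/17;  a_1 = 0;  x_2 = (x_1 − 0)/2 = -4/17
  x_2 = -4/17;  a_2 = 0;  x_3 = (x_2 − 0)/2 = -2/17
  x_3 = -2/17;  a_3 = 0;  x_4 = (x_3 − 0)/2 = -1/17
  x_4 = -1/17;  a_4 = 1;  x_5 = (x_4 − 1)/2 = -9/17
  x_5 = -9/17;  a_5 = 1;  x_6 = (x_5 − 1)/2 = -13/17
Digits: (1, 0, 0, 0, 1, 1).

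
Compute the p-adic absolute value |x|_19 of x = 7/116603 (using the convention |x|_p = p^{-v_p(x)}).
|7/116603|_19 = 6859

Step 1 — compute v_19(x) by factoring powers of 19 out of the numerator and denominator: v_19(7/116603) = -3. Step 2 — apply |x|_p = p^{-v_p(x)} = 19^{3} = 6859.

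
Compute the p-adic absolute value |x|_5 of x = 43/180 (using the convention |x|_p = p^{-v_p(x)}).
|43/180|_5 = 5

Step 1 — compute v_5(x) by factoring powers of 5 out of the numerator and denominator: v_5(43/180) = -1. Step 2 — apply |x|_p = p^{-v_p(x)} = 5^{1} = 5.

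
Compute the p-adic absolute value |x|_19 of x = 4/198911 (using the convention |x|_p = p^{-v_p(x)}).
|4/198911|_19 = 6859

Step 1 — compute v_19(x) by factoring powers of 19 out of the numerator and denominator: v_19(4/198911) = -3. Step 2 — apply |x|_p = p^{-v_p(x)} = 19^{3} = 6859.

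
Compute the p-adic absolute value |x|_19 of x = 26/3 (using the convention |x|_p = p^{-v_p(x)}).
|26/3|_19 = 1

Step 1 — compute v_19(x) by factoring powers of 19 out of the numerator and denominator: v_19(26/3) = 0. Step 2 — apply |x|_p = p^{-v_p(x)} = 19^{0} = 1.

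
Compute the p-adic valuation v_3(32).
v_3(32) = 0

v_3(n) is the largest exponent k such that 3^k divides n. Factor out: 32 = 3^0 · 32. (Sign doesn't affect v_p.) So v_3(32) = 0.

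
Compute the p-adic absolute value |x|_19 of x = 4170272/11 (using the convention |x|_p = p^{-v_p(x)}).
|4170272/11|_19 = 1/130321

Step 1 — compute v_19(x) by factoring powers of 19 out of the numerator and denominator: v_19(4170272/11) = 4. Step 2 — apply |x|_p = p^{-v_p(x)} = 19^{-4} = 1/130321.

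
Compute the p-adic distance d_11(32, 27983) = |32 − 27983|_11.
d_11(32, 27983) = 1/1331

Step 1 — x − y = 32 − 27983 = -27951. Step 2 — v_11(-27951) = 3 (factor: -27951 = −(11^3 · 21); the sign does not affect v_p). Step 3 — |x − y|_11 = 11^{-3} = 1/1331.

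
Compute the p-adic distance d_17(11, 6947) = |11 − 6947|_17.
d_17(11, 6947) = 1/289

Step 1 — x − y = 11 − 6947 = -6936. Step 2 — v_17(-6936) = 2 (factor: -6936 = −(17^2 · 24); the sign does not affect v_p). Step 3 — |x − y|_17 = 17^{-2} = 1/289.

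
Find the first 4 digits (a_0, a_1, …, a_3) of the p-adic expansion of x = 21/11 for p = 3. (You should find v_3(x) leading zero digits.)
(a_0, …, a_3) = (0, 2, 2, 0)

v_3(21/11) = 1, so a_0 = ... = a_0 = 0. Factor out: x = 3^1 · u with u = 7/11 a unit in ℤ_3. Expand u iteratively via a_{v+i} = u_i mod 3, u_{i+1} = (u_i − a_{v+i})/3:
  u_0 = 7/11;  a_1 = 2;  u_1 = (u_0 − 2)/3 = -5/11
  u_1 = -5/11;  a_2 = 2;  u_2 = (u_1 − 2)/3 = -9/11
  u_2 = -9/11;  a_3 = 0;  u_3 = (u_2 − 0)/3 = -3/11
Digits: (0, 2, 2, 0).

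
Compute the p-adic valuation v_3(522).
v_3(522) = 2

v_3(n) is the largest exponent k such that 3^k divides n. Factor out: 522 = 3^2 · 58. (Sign doesn't affect v_p.) So v_3(522) = 2.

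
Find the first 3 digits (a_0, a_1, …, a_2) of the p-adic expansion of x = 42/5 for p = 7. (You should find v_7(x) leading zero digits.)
(a_0, …, a_2) = (0, 4, 1)

v_7(42/5) = 1, so a_0 = ... = a_0 = 0. Factor out: x = 7^1 · u with u = 6/5 a unit in ℤ_7. Expand u iteratively via a_{v+i} = u_i mod 7, u_{i+1} = (u_i − a_{v+i})/7:
  u_0 = 6/5;  a_1 = 4;  u_1 = (u_0 − 4)/7 = -2/5
  u_1 = -2/5;  a_2 = 1;  u_2 = (u_1 − 1)/7 = -1/5
Digits: (0, 4, 1).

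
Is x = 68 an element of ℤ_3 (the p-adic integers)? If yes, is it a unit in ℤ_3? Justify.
x ∈ ℤ_3^× (unit); v_3(x) = 0

ℤ_3 = {x ∈ ℚ_3 : v_3(x) ≥ 0} and ℤ_3^× = {x ∈ ℤ_3 : v_3(x) = 0}. Here v_3(68) = v_3(num) − v_3(den) = 0; compare against these criteria.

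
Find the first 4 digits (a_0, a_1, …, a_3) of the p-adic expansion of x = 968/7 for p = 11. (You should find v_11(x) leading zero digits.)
(a_0, …, a_3) = (0, 0, 9, 4)

v_11(968/7) = 2, so a_0 = ... = a_1 = 0. Factor out: x = 11^2 · u with u = 8/7 a unit in ℤ_11. Expand u iteratively via a_{v+i} = u_i mod 11, u_{i+1} = (u_i − a_{v+i})/11:
  u_0 = 8/7;  a_2 = 9;  u_1 = (u_0 − 9)/11 = -5/7
  u_1 = -5/7;  a_3 = 4;  u_2 = (u_1 − 4)/11 = -3/7
Digits: (0, 0, 9, 4).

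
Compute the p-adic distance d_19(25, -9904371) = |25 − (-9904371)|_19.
d_19(25, -9904371) = 1/2476099

Step 1 — x − y = 25 − (-9904371) = 9904396. Step 2 — v_19(9904396) = 5 (factor: 9904396 = (19^5 · 4); the sign does not affect v_p). Step 3 — |x − y|_19 = 19^{-5} = 1/2476099.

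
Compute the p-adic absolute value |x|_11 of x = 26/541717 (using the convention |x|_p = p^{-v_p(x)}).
|26/541717|_11 = 14641

Step 1 — compute v_11(x) by factoring powers of 11 out of the numerator and denominator: v_11(26/541717) = -4. Step 2 — apply |x|_p = p^{-v_p(x)} = 11^{4} = 14641.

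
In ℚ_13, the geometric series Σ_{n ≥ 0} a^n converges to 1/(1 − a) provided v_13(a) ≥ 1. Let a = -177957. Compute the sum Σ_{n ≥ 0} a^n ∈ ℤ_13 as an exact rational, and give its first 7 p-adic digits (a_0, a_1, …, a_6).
Σ a^n = 1/(1 − a) = 1/177958;  first 7 digits = (1, 0, 0, 10, 6, 12, 8)

v_13(a) = 3 ≥ 1, so the series converges in ℤ_13 to 1/(1 − a) = 1/(1 − (-177957)) = 1/177958. Expand this rational in ℤ_13: compute digits iteratively via d_i = x_i mod 13, x_{i+1} = (x_i − d_i)/13. The first 7 digits are (1, 0, 0, 10, 6, 12, 8).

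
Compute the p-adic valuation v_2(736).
v_2(736) = 5

v_2(n) is the largest exponent k such that 2^k divides n. Factor out: 736 = 2^5 · 23. (Sign doesn't affect v_p.) So v_2(736) = 5.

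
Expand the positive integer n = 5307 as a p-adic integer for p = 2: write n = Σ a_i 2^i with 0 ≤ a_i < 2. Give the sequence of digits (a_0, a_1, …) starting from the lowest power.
(a_0, a_1, …) = (1, 1, 0, 1, 1, 1, 0, 1, 0, 0, 1, 0, 1)

Repeated division by 2 gives the digits low-to-high: 5307 = 1 + 1·2^1 + 1·2^3 + 1·2^4 + 1·2^5 + 1·2^7 + 1·2^10 + 1·2^12. Digit sequence: (1, 1, 0, 1, 1, 1, 0, 1, 0, 0, 1, 0, 1).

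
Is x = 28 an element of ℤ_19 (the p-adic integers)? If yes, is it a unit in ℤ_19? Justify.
x ∈ ℤ_19^× (unit); v_19(x) = 0

ℤ_19 = {x ∈ ℚ_19 : v_19(x) ≥ 0} and ℤ_19^× = {x ∈ ℤ_19 : v_19(x) = 0}. Here v_19(28) = v_19(num) − v_19(den) = 0; compare against these criteria.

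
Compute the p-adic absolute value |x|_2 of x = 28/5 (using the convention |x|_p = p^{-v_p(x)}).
|28/5|_2 = 1/4

Step 1 — compute v_2(x) by factoring powers of 2 out of the numerator and denominator: v_2(28/5) = 2. Step 2 — apply |x|_p = p^{-v_p(x)} = 2^{-2} = 1/4.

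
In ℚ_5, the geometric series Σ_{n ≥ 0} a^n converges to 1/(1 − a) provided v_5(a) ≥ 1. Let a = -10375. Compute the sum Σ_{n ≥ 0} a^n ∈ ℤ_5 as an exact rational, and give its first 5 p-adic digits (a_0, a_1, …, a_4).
Σ a^n = 1/(1 − a) = 1/10376;  first 5 digits = (1, 0, 0, 2, 3)

v_5(a) = 3 ≥ 1, so the series converges in ℤ_5 to 1/(1 − a) = 1/(1 − (-10375)) = 1/10376. Expand this rational in ℤ_5: compute digits iteratively via d_i = x_i mod 5, x_{i+1} = (x_i − d_i)/5. The first 5 digits are (1, 0, 0, 2, 3).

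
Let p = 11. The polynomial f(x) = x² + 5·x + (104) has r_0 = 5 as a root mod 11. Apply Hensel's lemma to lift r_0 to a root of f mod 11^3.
r_2 = 1116 (mod 1331)

Hensel: r_{i+1} = r_i − f(r_i)·(f′(r_i))^{-1} mod 11^{i+2}, f′(x) = 2x + 5. Iterate:
  r_0 = 5 (mod 11)
  r_1 = 27 (mod 121)
  r_2 = 1116 (mod 1331)
Final: r = 1116 satisfies f(r) ≡ 0 mod 11^3.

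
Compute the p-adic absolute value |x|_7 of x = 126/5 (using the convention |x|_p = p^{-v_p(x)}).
|126/5|_7 = 1/7

Step 1 — compute v_7(x) by factoring powers of 7 out of the numerator and denominator: v_7(126/5) = 1. Step 2 — apply |x|_p = p^{-v_p(x)} = 7^{-1} = 1/7.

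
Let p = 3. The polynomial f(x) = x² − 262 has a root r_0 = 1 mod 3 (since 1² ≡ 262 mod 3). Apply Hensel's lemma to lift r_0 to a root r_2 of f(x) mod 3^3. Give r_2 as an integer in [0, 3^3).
r_2 = 10 (mod 27)

Hensel's recurrence: r_{i+1} = r_i − f(r_i)·(f′(r_i))^{-1} mod 3^{i+2}, with f′(x) = 2x. Iterate:
  r_0 = 1 (mod 3)
  r_1 = 1 (mod 9)
  r_2 = 10 (mod 27)
Final: r_2 = 10, and one checks f(r_2) ≡ 0 mod 3^3.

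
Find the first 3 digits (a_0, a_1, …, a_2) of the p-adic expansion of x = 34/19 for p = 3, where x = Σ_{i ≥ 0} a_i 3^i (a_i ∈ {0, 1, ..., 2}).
(a_0, …, a_2) = (1, 2, 1)

v_3(34/19) = 0 (numerator and denominator both coprime to 3), so x ∈ ℤ_3^×. Compute digits iteratively via a_i = x_i mod 3, x_{i+1} = (x_i − a_i)/3, with x_0 = x:
  x_0 = 34/19;  a_0 = 1;  x_1 = (x_0 − 1)/3 = 5/19
  x_1 = 5/19;  a_1 = 2;  x_2 = (x_1 − 2)/3 = -11/19
  x_2 = -11/19;  a_2 = 1;  x_3 = (x_2 − 1)/3 = -10/19
Digits: (1, 2, 1).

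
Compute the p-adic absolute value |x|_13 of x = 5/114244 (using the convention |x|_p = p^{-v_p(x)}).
|5/114244|_13 = 28561

Step 1 — compute v_13(x) by factoring powers of 13 out of the numerator and denominator: v_13(5/114244) = -4. Step 2 — apply |x|_p = p^{-v_p(x)} = 13^{4} = 28561.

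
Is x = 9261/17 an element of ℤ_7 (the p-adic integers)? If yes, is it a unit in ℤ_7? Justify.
x ∈ ℤ_7 but not a unit; v_7(x) = 3 > 0

ℤ_7 = {x ∈ ℚ_7 : v_7(x) ≥ 0} and ℤ_7^× = {x ∈ ℤ_7 : v_7(x) = 0}. Here v_7(9261/17) = v_7(num) − v_7(den) = 3; compare against these criteria.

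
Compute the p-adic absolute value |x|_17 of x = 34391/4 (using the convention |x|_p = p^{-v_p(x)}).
|34391/4|_17 = 1/4913

Step 1 — compute v_17(x) by factoring powers of 17 out of the numerator and denominator: v_17(34391/4) = 3. Step 2 — apply |x|_p = p^{-v_p(x)} = 17^{-3} = 1/4913.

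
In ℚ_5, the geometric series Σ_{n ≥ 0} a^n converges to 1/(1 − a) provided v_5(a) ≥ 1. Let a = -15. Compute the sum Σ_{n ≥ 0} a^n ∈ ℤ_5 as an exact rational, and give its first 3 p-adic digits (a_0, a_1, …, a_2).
Σ a^n = 1/(1 − a) = 1/16;  first 3 digits = (1, 2, 3)

v_5(a) = 1 ≥ 1, so the series converges in ℤ_5 to 1/(1 − a) = 1/(1 − (-15)) = 1/16. Expand this rational in ℤ_5: compute digits iteratively via d_i = x_i mod 5, x_{i+1} = (x_i − d_i)/5. The first 3 digits are (1, 2, 3).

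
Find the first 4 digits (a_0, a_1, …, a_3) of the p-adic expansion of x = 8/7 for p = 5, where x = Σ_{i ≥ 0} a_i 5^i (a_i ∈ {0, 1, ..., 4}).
(a_0, …, a_3) = (4, 3, 0, 2)

v_5(8/7) = 0 (numerator and denominator both coprime to 5), so x ∈ ℤ_5^×. Compute digits iteratively via a_i = x_i mod 5, x_{i+1} = (x_i − a_i)/5, with x_0 = x:
  x_0 = 8/7;  a_0 = 4;  x_1 = (x_0 − 4)/5 = -4/7
  x_1 = -4/7;  a_1 = 3;  x_2 = (x_1 − 3)/5 = -5/7
  x_2 = -5/7;  a_2 = 0;  x_3 = (x_2 − 0)/5 = -1/7
  x_3 = -1/7;  a_3 = 2;  x_4 = (x_3 − 2)/5 = -3/7
Digits: (4, 3, 0, 2).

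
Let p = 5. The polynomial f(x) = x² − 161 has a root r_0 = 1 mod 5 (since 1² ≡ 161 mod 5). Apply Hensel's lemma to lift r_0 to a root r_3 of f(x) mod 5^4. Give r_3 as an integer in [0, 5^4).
r_3 = 381 (mod 625)

Hensel's recurrence: r_{i+1} = r_i − f(r_i)·(f′(r_i))^{-1} mod 5^{i+2}, with f′(x) = 2x. Iterate:
  r_0 = 1 (mod 5)
  r_1 = 6 (mod 25)
  r_2 = 6 (mod 125)
  r_3 = 381 (mod 625)
Final: r_3 = 381, and one checks f(r_3) ≡ 0 mod 5^4.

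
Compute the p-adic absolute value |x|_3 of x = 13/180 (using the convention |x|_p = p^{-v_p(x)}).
|13/180|_3 = 9

Step 1 — compute v_3(x) by factoring powers of 3 out of the numerator and denominator: v_3(13/180) = -2. Step 2 — apply |x|_p = p^{-v_p(x)} = 3^{2} = 9.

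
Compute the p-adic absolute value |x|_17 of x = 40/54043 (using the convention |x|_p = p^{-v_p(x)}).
|40/54043|_17 = 4913

Step 1 — compute v_17(x) by factoring powers of 17 out of the numerator and denominator: v_17(40/54043) = -3. Step 2 — apply |x|_p = p^{-v_p(x)} = 17^{3} = 4913.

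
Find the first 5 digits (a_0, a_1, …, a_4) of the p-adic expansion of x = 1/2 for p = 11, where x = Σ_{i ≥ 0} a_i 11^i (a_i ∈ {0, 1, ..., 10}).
(a_0, …, a_4) = (6, 5, 5, 5, 5)

v_11(1/2) = 0 (numerator and denominator both coprime to 11), so x ∈ ℤ_11^×. Compute digits iteratively via a_i = x_i mod 11, x_{i+1} = (x_i − a_i)/11, with x_0 = x:
  x_0 = 1/2;  a_0 = 6;  x_1 = (x_0 − 6)/11 = -1/2
  x_1 = -1/2;  a_1 = 5;  x_2 = (x_1 − 5)/11 = -1/2
  x_2 = -1/2;  a_2 = 5;  x_3 = (x_2 − 5)/11 = -1/2
  x_3 = -1/2;  a_3 = 5;  x_4 = (x_3 − 5)/11 = -1/2
  x_4 = -1/2;  a_4 = 5;  x_5 = (x_4 − 5)/11 = -1/2
Digits: (6, 5, 5, 5, 5).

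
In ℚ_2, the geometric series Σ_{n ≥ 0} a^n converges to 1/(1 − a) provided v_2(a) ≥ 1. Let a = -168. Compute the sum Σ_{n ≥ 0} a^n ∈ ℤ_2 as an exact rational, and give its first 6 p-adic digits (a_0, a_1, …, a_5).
Σ a^n = 1/(1 − a) = 1/169;  first 6 digits = (1, 0, 0, 1, 1, 0)

v_2(a) = 3 ≥ 1, so the series converges in ℤ_2 to 1/(1 − a) = 1/(1 − (-168)) = 1/169. Expand this rational in ℤ_2: compute digits iteratively via d_i = x_i mod 2, x_{i+1} = (x_i − d_i)/2. The first 6 digits are (1, 0, 0, 1, 1, 0).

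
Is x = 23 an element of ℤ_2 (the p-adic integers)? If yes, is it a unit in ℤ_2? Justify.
x ∈ ℤ_2^× (unit); v_2(x) = 0

ℤ_2 = {x ∈ ℚ_2 : v_2(x) ≥ 0} and ℤ_2^× = {x ∈ ℤ_2 : v_2(x) = 0}. Here v_2(23) = v_2(num) − v_2(den) = 0; compare against these criteria.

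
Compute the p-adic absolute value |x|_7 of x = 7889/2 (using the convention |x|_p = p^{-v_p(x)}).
|7889/2|_7 = 1/343

Step 1 — compute v_7(x) by factoring powers of 7 out of the numerator and denominator: v_7(7889/2) = 3. Step 2 — apply |x|_p = p^{-v_p(x)} = 7^{-3} = 1/343.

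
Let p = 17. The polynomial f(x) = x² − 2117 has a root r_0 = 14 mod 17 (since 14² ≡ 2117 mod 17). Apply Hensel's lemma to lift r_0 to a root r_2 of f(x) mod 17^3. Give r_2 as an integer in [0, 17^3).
r_2 = 1476 (mod 4913)

Hensel's recurrence: r_{i+1} = r_i − f(r_i)·(f′(r_i))^{-1} mod 17^{i+2}, with f′(x) = 2x. Iterate:
  r_0 = 14 (mod 17)
  r_1 = 31 (mod 289)
  r_2 = 1476 (mod 4913)
Final: r_2 = 1476, and one checks f(r_2) ≡ 0 mod 17^3.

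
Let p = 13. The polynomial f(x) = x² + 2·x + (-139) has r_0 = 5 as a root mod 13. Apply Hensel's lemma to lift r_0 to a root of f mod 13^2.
r_1 = 70 (mod 169)

Hensel: r_{i+1} = r_i − f(r_i)·(f′(r_i))^{-1} mod 13^{i+2}, f′(x) = 2x + 2. Iterate:
  r_0 = 5 (mod 13)
  r_1 = 70 (mod 169)
Final: r = 70 satisfies f(r) ≡ 0 mod 13^2.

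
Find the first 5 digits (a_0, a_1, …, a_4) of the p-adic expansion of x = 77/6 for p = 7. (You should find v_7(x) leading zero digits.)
(a_0, …, a_4) = (0, 3, 1, 1, 1)

v_7(77/6) = 1, so a_0 = ... = a_0 = 0. Factor out: x = 7^1 · u with u = 11/6 a unit in ℤ_7. Expand u iteratively via a_{v+i} = u_i mod 7, u_{i+1} = (u_i − a_{v+i})/7:
  u_0 = 11/6;  a_1 = 3;  u_1 = (u_0 − 3)/7 = -1/6
  u_1 = -1/6;  a_2 = 1;  u_2 = (u_1 − 1)/7 = -1/6
  u_2 = -1/6;  a_3 = 1;  u_3 = (u_2 − 1)/7 = -1/6
  u_3 = -1/6;  a_4 = 1;  u_4 = (u_3 − 1)/7 = -1/6
Digits: (0, 3, 1, 1, 1).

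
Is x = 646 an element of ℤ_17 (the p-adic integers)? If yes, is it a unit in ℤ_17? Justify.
x ∈ ℤ_17 but not a unit; v_17(x) = 1 > 0

ℤ_17 = {x ∈ ℚ_17 : v_17(x) ≥ 0} and ℤ_17^× = {x ∈ ℤ_17 : v_17(x) = 0}. Here v_17(646) = v_17(num) − v_17(den) = 1; compare against these criteria.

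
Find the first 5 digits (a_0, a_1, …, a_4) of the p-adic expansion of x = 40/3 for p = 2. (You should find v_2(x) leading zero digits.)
(a_0, …, a_4) = (0, 0, 0, 1, 1)

v_2(40/3) = 3, so a_0 = ... = a_2 = 0. Factor out: x = 2^3 · u with u = 5/3 a unit in ℤ_2. Expand u iteratively via a_{v+i} = u_i mod 2, u_{i+1} = (u_i − a_{v+i})/2:
  u_0 = 5/3;  a_3 = 1;  u_1 = (u_0 − 1)/2 = 1/3
  u_1 = 1/3;  a_4 = 1;  u_2 = (u_1 − 1)/2 = -1/3
Digits: (0, 0, 0, 1, 1).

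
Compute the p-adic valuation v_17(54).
v_17(54) = 0

v_17(n) is the largest exponent k such that 17^k divides n. Factor out: 54 = 17^0 · 54. (Sign doesn't affect v_p.) So v_17(54) = 0.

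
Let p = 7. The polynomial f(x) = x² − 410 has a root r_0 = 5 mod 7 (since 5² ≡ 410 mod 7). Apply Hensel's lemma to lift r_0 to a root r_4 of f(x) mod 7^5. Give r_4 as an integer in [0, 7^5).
r_4 = 1979 (mod 16807)

Hensel's recurrence: r_{i+1} = r_i − f(r_i)·(f′(r_i))^{-1} mod 7^{i+2}, with f′(x) = 2x. Iterate:
  r_0 = 5 (mod 7)
  r_1 = 19 (mod 49)
  r_2 = 264 (mod 343)
  r_3 = 1979 (mod 2401)
  r_4 = 1979 (mod 16807)
Final: r_4 = 1979, and one checks f(r_4) ≡ 0 mod 7^5.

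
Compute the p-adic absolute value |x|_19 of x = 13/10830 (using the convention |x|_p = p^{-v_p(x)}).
|13/10830|_19 = 361

Step 1 — compute v_19(x) by factoring powers of 19 out of the numerator and denominator: v_19(13/10830) = -2. Step 2 — apply |x|_p = p^{-v_p(x)} = 19^{2} = 361.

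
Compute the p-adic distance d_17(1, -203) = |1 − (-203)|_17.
d_17(1, -203) = 1/17

Step 1 — x − y = 1 − (-203) = 204. Step 2 — v_17(204) = 1 (factor: 204 = (17^1 · 12); the sign does not affect v_p). Step 3 — |x − y|_17 = 17^{-1} = 1/17.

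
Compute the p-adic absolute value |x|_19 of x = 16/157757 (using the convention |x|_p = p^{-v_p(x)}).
|16/157757|_19 = 6859

Step 1 — compute v_19(x) by factoring powers of 19 out of the numerator and denominator: v_19(16/157757) = -3. Step 2 — apply |x|_p = p^{-v_p(x)} = 19^{3} = 6859.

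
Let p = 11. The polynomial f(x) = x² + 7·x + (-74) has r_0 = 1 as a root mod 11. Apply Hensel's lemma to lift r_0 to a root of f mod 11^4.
r_3 = 12310 (mod 14641)

Hensel: r_{i+1} = r_i − f(r_i)·(f′(r_i))^{-1} mod 11^{i+2}, f′(x) = 2x + 7. Iterate:
  r_0 = 1 (mod 11)
  r_1 = 89 (mod 121)
  r_2 = 331 (mod 1331)
  r_3 = 12310 (mod 14641)
Final: r = 12310 satisfies f(r) ≡ 0 mod 11^4.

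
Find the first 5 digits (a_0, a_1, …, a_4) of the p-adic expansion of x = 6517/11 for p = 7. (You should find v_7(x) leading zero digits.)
(a_0, …, a_4) = (0, 0, 0, 3, 3)

v_7(6517/11) = 3, so a_0 = ... = a_2 = 0. Factor out: x = 7^3 · u with u = 19/11 a unit in ℤ_7. Expand u iteratively via a_{v+i} = u_i mod 7, u_{i+1} = (u_i − a_{v+i})/7:
  u_0 = 19/11;  a_3 = 3;  u_1 = (u_0 − 3)/7 = -2/11
  u_1 = -2/11;  a_4 = 3;  u_2 = (u_1 − 3)/7 = -5/11
Digits: (0, 0, 0, 3, 3).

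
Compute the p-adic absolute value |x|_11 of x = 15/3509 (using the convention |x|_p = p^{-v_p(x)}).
|15/3509|_11 = 121

Step 1 — compute v_11(x) by factoring powers of 11 out of the numerator and denominator: v_11(15/3509) = -2. Step 2 — apply |x|_p = p^{-v_p(x)} = 11^{2} = 121.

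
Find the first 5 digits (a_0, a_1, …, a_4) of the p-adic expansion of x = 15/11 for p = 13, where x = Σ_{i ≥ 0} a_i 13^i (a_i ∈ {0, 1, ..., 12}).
(a_0, …, a_4) = (12, 11, 5, 9, 4)

v_13(15/11) = 0 (numerator and denominator both coprime to 13), so x ∈ ℤ_13^×. Compute digits iteratively via a_i = x_i mod 13, x_{i+1} = (x_i − a_i)/13, with x_0 = x:
  x_0 = 15/11;  a_0 = 12;  x_1 = (x_0 − 12)/13 = -9/11
  x_1 = -9/11;  a_1 = 11;  x_2 = (x_1 − 11)/13 = -10/11
  x_2 = -10/11;  a_2 = 5;  x_3 = (x_2 − 5)/13 = -5/11
  x_3 = -5/11;  a_3 = 9;  x_4 = (x_3 − 9)/13 = -8/11
  x_4 = -8/11;  a_4 = 4;  x_5 = (x_4 − 4)/13 = -4/11
Digits: (12, 11, 5, 9, 4).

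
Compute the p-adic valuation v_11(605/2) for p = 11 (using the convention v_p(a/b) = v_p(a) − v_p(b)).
v_11(605/2) = 2

Factor powers of 11 from the numerator and denominator of the reduced fraction: 605 = 11^2 · 5 and 2 = 11^0 · 2. Apply v_p(a/b) = v_p(a) − v_p(b): v_11(605/2) = 2 − 0 = 2.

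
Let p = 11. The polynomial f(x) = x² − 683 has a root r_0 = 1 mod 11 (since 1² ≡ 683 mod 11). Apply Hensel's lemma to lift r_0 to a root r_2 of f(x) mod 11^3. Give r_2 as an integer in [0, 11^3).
r_2 = 100 (mod 1331)

Hensel's recurrence: r_{i+1} = r_i − f(r_i)·(f′(r_i))^{-1} mod 11^{i+2}, with f′(x) = 2x. Iterate:
  r_0 = 1 (mod 11)
  r_1 = 100 (mod 121)
  r_2 = 100 (mod 1331)
Final: r_2 = 100, and one checks f(r_2) ≡ 0 mod 11^3.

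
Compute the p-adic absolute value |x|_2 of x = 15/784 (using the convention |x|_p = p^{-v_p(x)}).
|15/784|_2 = 16

Step 1 — compute v_2(x) by factoring powers of 2 out of the numerator and denominator: v_2(15/784) = -4. Step 2 — apply |x|_p = p^{-v_p(x)} = 2^{4} = 16.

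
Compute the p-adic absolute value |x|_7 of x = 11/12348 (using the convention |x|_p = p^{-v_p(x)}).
|11/12348|_7 = 343

Step 1 — compute v_7(x) by factoring powers of 7 out of the numerator and denominator: v_7(11/12348) = -3. Step 2 — apply |x|_p = p^{-v_p(x)} = 7^{3} = 343.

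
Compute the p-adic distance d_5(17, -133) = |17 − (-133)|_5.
d_5(17, -133) = 1/25

Step 1 — x − y = 17 − (-133) = 150. Step 2 — v_5(150) = 2 (factor: 150 = (5^2 · 6); the sign does not affect v_p). Step 3 — |x − y|_5 = 5^{-2} = 1/25.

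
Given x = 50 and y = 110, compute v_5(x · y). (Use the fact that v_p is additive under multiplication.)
v_5(5500) = 3

v_p(x) = 2 (factor: 50 = 5^2 · 2); v_p(y) = 1 (factor: 110 = 5^1 · 22). Additivity: v_p(xy) = v_p(x) + v_p(y) = 2 + 1 = 3. (Direct check: xy = 5500 = 5^3 · (44).)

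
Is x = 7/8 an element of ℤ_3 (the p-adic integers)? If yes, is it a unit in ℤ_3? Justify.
x ∈ ℤ_3^× (unit); v_3(x) = 0

ℤ_3 = {x ∈ ℚ_3 : v_3(x) ≥ 0} and ℤ_3^× = {x ∈ ℤ_3 : v_3(x) = 0}. Here v_3(7/8) = v_3(num) − v_3(den) = 0; compare against these criteria.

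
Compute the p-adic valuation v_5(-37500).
v_5(-37500) = 5

v_5(n) is the largest exponent k such that 5^k divides n. Factor out: -37500 = -5^5 · 12. (Sign doesn't affect v_p.) So v_5(-37500) = 5.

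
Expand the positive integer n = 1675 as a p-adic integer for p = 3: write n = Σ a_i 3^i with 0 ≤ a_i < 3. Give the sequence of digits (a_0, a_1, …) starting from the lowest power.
(a_0, a_1, …) = (1, 0, 0, 2, 2, 0, 2)

Repeated division by 3 gives the digits low-to-high: 1675 = 1 + 2·3^3 + 2·3^4 + 2·3^6. Digit sequence: (1, 0, 0, 2, 2, 0, 2).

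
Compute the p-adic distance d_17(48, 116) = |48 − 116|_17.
d_17(48, 116) = 1/17

Step 1 — x − y = 48 − 116 = -68. Step 2 — v_17(-68) = 1 (factor: -68 = −(17^1 · 4); the sign does not affect v_p). Step 3 — |x − y|_17 = 17^{-1} = 1/17.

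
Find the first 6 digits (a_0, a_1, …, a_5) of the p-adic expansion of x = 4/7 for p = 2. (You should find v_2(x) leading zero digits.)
(a_0, …, a_5) = (0, 0, 1, 1, 1, 0)

v_2(4/7) = 2, so a_0 = ... = a_1 = 0. Factor out: x = 2^2 · u with u = 1/7 a unit in ℤ_2. Expand u iteratively via a_{v+i} = u_i mod 2, u_{i+1} = (u_i − a_{v+i})/2:
  u_0 = 1/7;  a_2 = 1;  u_1 = (u_0 − 1)/2 = -3/7
  u_1 = -3/7;  a_3 = 1;  u_2 = (u_1 − 1)/2 = -5/7
  u_2 = -5/7;  a_4 = 1;  u_3 = (u_2 − 1)/2 = -6/7
  u_3 = -6/7;  a_5 = 0;  u_4 = (u_3 − 0)/2 = -3/7
Digits: (0, 0, 1, 1, 1, 0).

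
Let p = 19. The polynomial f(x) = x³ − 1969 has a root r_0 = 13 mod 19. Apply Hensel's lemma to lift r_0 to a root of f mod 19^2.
r_1 = 51 (mod 361)

Hensel: r_{i+1} = r_i − f(r_i)/f′(r_i) mod 19^{i+2}, where f′(x) = 3x². Iterate:
  r_0 = 13 (mod 19)
  r_1 = 51 (mod 361)
Final: r = 51 with f(r) ≡ 0 mod 19^2.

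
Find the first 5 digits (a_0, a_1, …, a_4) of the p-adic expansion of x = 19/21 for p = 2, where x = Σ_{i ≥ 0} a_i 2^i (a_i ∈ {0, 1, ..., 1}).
(a_0, …, a_4) = (1, 1, 1, 0, 0)

v_2(19/21) = 0 (numerator and denominator both coprime to 2), so x ∈ ℤ_2^×. Compute digits iteratively via a_i = x_i mod 2, x_{i+1} = (x_i − a_i)/2, with x_0 = x:
  x_0 = 19/21;  a_0 = 1;  x_1 = (x_0 − 1)/2 = -1/21
  x_1 = -1/21;  a_1 = 1;  x_2 = (x_1 − 1)/2 = -11/21
  x_2 = -11/21;  a_2 = 1;  x_3 = (x_2 − 1)/2 = -16/21
  x_3 = -16/21;  a_3 = 0;  x_4 = (x_3 − 0)/2 = -8/21
  x_4 = -8/21;  a_4 = 0;  x_5 = (x_4 − 0)/2 = -4/21
Digits: (1, 1, 1, 0, 0).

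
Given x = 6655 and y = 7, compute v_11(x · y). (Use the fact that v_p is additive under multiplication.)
v_11(46585) = 3

v_p(x) = 3 (factor: 6655 = 11^3 · 5); v_p(y) = 0 (factor: 7 = 11^0 · 7). Additivity: v_p(xy) = v_p(x) + v_p(y) = 3 + 0 = 3. (Direct check: xy = 46585 = 11^3 · (35).)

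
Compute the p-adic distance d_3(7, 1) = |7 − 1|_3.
d_3(7, 1) = 1/3

Step 1 — x − y = 7 − 1 = 6. Step 2 — v_3(6) = 1 (factor: 6 = (3^1 · 2); the sign does not affect v_p). Step 3 — |x − y|_3 = 3^{-1} = 1/3.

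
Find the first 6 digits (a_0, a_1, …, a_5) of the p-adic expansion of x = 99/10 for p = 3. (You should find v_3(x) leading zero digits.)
(a_0, …, a_5) = (0, 0, 2, 0, 2, 2)

v_3(99/10) = 2, so a_0 = ... = a_1 = 0. Factor out: x = 3^2 · u with u = 11/10 a unit in ℤ_3. Expand u iteratively via a_{v+i} = u_i mod 3, u_{i+1} = (u_i − a_{v+i})/3:
  u_0 = 11/10;  a_2 = 2;  u_1 = (u_0 − 2)/3 = -3/10
  u_1 = -3/10;  a_3 = 0;  u_2 = (u_1 − 0)/3 = -1/10
  u_2 = -1/10;  a_4 = 2;  u_3 = (u_2 − 2)/3 = -7/10
  u_3 = -7/10;  a_5 = 2;  u_4 = (u_3 − 2)/3 = -9/10
Digits: (0, 0, 2, 0, 2, 2).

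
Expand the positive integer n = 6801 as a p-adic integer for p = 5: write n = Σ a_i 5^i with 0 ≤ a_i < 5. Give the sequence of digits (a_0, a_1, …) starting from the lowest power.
(a_0, a_1, …) = (1, 0, 2, 4, 0, 2)

Repeated division by 5 gives the digits low-to-high: 6801 = 1 + 2·5^2 + 4·5^3 + 2·5^5. Digit sequence: (1, 0, 2, 4, 0, 2).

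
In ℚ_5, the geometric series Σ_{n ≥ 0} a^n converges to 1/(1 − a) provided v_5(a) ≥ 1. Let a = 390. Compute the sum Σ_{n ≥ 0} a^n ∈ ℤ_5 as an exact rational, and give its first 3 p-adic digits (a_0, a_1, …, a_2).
Σ a^n = 1/(1 − a) = -1/389;  first 3 digits = (1, 3, 4)

v_5(a) = 1 ≥ 1, so the series converges in ℤ_5 to 1/(1 − a) = 1/(1 − 390) = -1/389. Expand this rational in ℤ_5: compute digits iteratively via d_i = x_i mod 5, x_{i+1} = (x_i − d_i)/5. The first 3 digits are (1, 3, 4).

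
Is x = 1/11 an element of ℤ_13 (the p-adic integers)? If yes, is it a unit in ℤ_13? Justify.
x ∈ ℤ_13^× (unit); v_13(x) = 0

ℤ_13 = {x ∈ ℚ_13 : v_13(x) ≥ 0} and ℤ_13^× = {x ∈ ℤ_13 : v_13(x) = 0}. Here v_13(1/11) = v_13(num) − v_13(den) = 0; compare against these criteria.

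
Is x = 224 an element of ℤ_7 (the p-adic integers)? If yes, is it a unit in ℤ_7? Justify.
x ∈ ℤ_7 but not a unit; v_7(x) = 1 > 0

ℤ_7 = {x ∈ ℚ_7 : v_7(x) ≥ 0} and ℤ_7^× = {x ∈ ℤ_7 : v_7(x) = 0}. Here v_7(224) = v_7(num) − v_7(den) = 1; compare against these criteria.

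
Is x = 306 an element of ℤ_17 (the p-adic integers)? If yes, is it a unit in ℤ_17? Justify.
x ∈ ℤ_17 but not a unit; v_17(x) = 1 > 0

ℤ_17 = {x ∈ ℚ_17 : v_17(x) ≥ 0} and ℤ_17^× = {x ∈ ℤ_17 : v_17(x) = 0}. Here v_17(306) = v_17(num) − v_17(den) = 1; compare against these criteria.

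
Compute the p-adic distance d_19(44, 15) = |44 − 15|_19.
d_19(44, 15) = 1

Step 1 — x − y = 44 − 15 = 29. Step 2 — v_19(29) = 0 (factor: 29 = (19^0 · 29); the sign does not affect v_p). Step 3 — |x − y|_19 = 19^{0} = 1.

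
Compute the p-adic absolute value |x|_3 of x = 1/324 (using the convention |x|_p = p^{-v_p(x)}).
|1/324|_3 = 81

Step 1 — compute v_3(x) by factoring powers of 3 out of the numerator and denominator: v_3(1/324) = -4. Step 2 — apply |x|_p = p^{-v_p(x)} = 3^{4} = 81.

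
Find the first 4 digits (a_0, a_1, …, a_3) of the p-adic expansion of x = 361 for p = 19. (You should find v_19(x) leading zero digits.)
(a_0, …, a_3) = (0, 0, 1, 0)

v_19(361) = 2, so a_0 = ... = a_1 = 0. Factor out: x = 19^2 · u with u = 1 a unit in ℤ_19. Expand u iteratively via a_{v+i} = u_i mod 19, u_{i+1} = (u_i − a_{v+i})/19:
  u_0 = 1;  a_2 = 1;  u_1 = (u_0 − 1)/19 = 0
  u_1 = 0;  a_3 = 0;  u_2 = (u_1 − 0)/19 = 0
Digits: (0, 0, 1, 0).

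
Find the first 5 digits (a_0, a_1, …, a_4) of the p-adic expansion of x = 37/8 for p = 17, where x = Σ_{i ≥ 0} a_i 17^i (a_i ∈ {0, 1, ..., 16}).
(a_0, …, a_4) = (11, 6, 6, 6, 6)

v_17(37/8) = 0 (numerator and denominator both coprime to 17), so x ∈ ℤ_17^×. Compute digits iteratively via a_i = x_i mod 17, x_{i+1} = (x_i − a_i)/17, with x_0 = x:
  x_0 = 37/8;  a_0 = 11;  x_1 = (x_0 − 11)/17 = -3/8
  x_1 = -3/8;  a_1 = 6;  x_2 = (x_1 − 6)/17 = -3/8
  x_2 = -3/8;  a_2 = 6;  x_3 = (x_2 − 6)/17 = -3/8
  x_3 = -3/8;  a_3 = 6;  x_4 = (x_3 − 6)/17 = -3/8
  x_4 = -3/8;  a_4 = 6;  x_5 = (x_4 − 6)/17 = -3/8
Digits: (11, 6, 6, 6, 6).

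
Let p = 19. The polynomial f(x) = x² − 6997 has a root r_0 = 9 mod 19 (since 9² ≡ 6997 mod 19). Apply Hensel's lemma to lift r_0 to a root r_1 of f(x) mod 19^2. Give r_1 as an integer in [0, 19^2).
r_1 = 313 (mod 361)

Hensel's recurrence: r_{i+1} = r_i − f(r_i)·(f′(r_i))^{-1} mod 19^{i+2}, with f′(x) = 2x. Iterate:
  r_0 = 9 (mod 19)
  r_1 = 313 (mod 361)
Final: r_1 = 313, and one checks f(r_1) ≡ 0 mod 19^2.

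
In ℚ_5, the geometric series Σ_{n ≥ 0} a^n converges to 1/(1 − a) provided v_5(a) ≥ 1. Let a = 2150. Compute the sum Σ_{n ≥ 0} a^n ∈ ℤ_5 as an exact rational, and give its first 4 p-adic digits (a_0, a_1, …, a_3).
Σ a^n = 1/(1 − a) = -1/2149;  first 4 digits = (1, 0, 1, 2)

v_5(a) = 2 ≥ 1, so the series converges in ℤ_5 to 1/(1 − a) = 1/(1 − 2150) = -1/2149. Expand this rational in ℤ_5: compute digits iteratively via d_i = x_i mod 5, x_{i+1} = (x_i − d_i)/5. The first 4 digits are (1, 0, 1, 2).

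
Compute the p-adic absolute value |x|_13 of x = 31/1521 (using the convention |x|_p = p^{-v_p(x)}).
|31/1521|_13 = 169

Step 1 — compute v_13(x) by factoring powers of 13 out of the numerator and denominator: v_13(31/1521) = -2. Step 2 — apply |x|_p = p^{-v_p(x)} = 13^{2} = 169.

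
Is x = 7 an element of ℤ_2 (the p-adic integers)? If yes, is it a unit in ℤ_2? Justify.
x ∈ ℤ_2^× (unit); v_2(x) = 0

ℤ_2 = {x ∈ ℚ_2 : v_2(x) ≥ 0} and ℤ_2^× = {x ∈ ℤ_2 : v_2(x) = 0}. Here v_2(7) = v_2(num) − v_2(den) = 0; compare against these criteria.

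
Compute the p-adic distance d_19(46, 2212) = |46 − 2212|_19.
d_19(46, 2212) = 1/361

Step 1 — x − y = 46 − 2212 = -2166. Step 2 — v_19(-2166) = 2 (factor: -2166 = −(19^2 · 6); the sign does not affect v_p). Step 3 — |x − y|_19 = 19^{-2} = 1/361.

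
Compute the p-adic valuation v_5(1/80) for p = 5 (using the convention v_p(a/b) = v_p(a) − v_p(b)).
v_5(1/80) = -1

Factor powers of 5 from the numerator and denominator of the reduced fraction: 1 = 5^0 · 1 and 80 = 5^1 · 16. Apply v_p(a/b) = v_p(a) − v_p(b): v_5(1/80) = 0 − 1 = -1.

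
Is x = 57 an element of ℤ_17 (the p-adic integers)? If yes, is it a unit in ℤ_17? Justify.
x ∈ ℤ_17^× (unit); v_17(x) = 0

ℤ_17 = {x ∈ ℚ_17 : v_17(x) ≥ 0} and ℤ_17^× = {x ∈ ℤ_17 : v_17(x) = 0}. Here v_17(57) = v_17(num) − v_17(den) = 0; compare against these criteria.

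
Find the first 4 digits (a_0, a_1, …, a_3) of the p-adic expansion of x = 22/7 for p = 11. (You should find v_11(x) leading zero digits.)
(a_0, …, a_3) = (0, 5, 9, 7)

v_11(22/7) = 1, so a_0 = ... = a_0 = 0. Factor out: x = 11^1 · u with u = 2/7 a unit in ℤ_11. Expand u iteratively via a_{v+i} = u_i mod 11, u_{i+1} = (u_i − a_{v+i})/11:
  u_0 = 2/7;  a_1 = 5;  u_1 = (u_0 − 5)/11 = -3/7
  u_1 = -3/7;  a_2 = 9;  u_2 = (u_1 − 9)/11 = -6/7
  u_2 = -6/7;  a_3 = 7;  u_3 = (u_2 − 7)/11 = -5/7
Digits: (0, 5, 9, 7).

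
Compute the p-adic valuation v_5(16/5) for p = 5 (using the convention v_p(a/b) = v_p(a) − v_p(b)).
v_5(16/5) = -1

Factor powers of 5 from the numerator and denominator of the reduced fraction: 16 = 5^0 · 16 and 5 = 5^1 · 1. Apply v_p(a/b) = v_p(a) − v_p(b): v_5(16/5) = 0 − 1 = -1.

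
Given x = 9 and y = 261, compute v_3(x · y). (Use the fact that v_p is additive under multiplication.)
v_3(2349) = 4

v_p(x) = 2 (factor: 9 = 3^2 · 1); v_p(y) = 2 (factor: 261 = 3^2 · 29). Additivity: v_p(xy) = v_p(x) + v_p(y) = 2 + 2 = 4. (Direct check: xy = 2349 = 3^4 · (29).)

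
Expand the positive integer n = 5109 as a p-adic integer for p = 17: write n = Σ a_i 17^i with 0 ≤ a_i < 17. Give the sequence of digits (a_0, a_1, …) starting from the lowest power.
(a_0, a_1, …) = (9, 11, 0, 1)

Repeated division by 17 gives the digits low-to-high: 5109 = 9 + 11·17^1 + 1·17^3. Digit sequence: (9, 11, 0, 1).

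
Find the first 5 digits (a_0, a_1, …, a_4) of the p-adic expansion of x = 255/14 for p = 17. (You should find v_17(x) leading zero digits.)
(a_0, …, a_4) = (0, 12, 3, 1, 6)

v_17(255/14) = 1, so a_0 = ... = a_0 = 0. Factor out: x = 17^1 · u with u = 15/14 a unit in ℤ_17. Expand u iteratively via a_{v+i} = u_i mod 17, u_{i+1} = (u_i − a_{v+i})/17:
  u_0 = 15/14;  a_1 = 12;  u_1 = (u_0 − 12)/17 = -9/14
  u_1 = -9/14;  a_2 = 3;  u_2 = (u_1 − 3)/17 = -3/14
  u_2 = -3/14;  a_3 = 1;  u_3 = (u_2 − 1)/17 = -1/14
  u_3 = -1/14;  a_4 = 6;  u_4 = (u_3 − 6)/17 = -5/14
Digits: (0, 12, 3, 1, 6).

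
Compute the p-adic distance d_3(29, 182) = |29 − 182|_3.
d_3(29, 182) = 1/9

Step 1 — x − y = 29 − 182 = -153. Step 2 — v_3(-153) = 2 (factor: -153 = −(3^2 · 17); the sign does not affect v_p). Step 3 — |x − y|_3 = 3^{-2} = 1/9.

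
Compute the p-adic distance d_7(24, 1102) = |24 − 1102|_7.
d_7(24, 1102) = 1/49

Step 1 — x − y = 24 − 1102 = -1078. Step 2 — v_7(-1078) = 2 (factor: -1078 = −(7^2 · 22); the sign does not affect v_p). Step 3 — |x − y|_7 = 7^{-2} = 1/49.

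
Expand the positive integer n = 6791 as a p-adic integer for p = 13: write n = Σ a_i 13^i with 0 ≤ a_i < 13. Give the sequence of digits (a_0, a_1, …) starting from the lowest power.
(a_0, a_1, …) = (5, 2, 1, 3)

Repeated division by 13 gives the digits low-to-high: 6791 = 5 + 2·13^1 + 1·13^2 + 3·13^3. Digit sequence: (5, 2, 1, 3).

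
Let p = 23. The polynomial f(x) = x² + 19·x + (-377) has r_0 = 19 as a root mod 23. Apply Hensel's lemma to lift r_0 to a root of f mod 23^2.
r_1 = 180 (mod 529)

Hensel: r_{i+1} = r_i − f(r_i)·(f′(r_i))^{-1} mod 23^{i+2}, f′(x) = 2x + 19. Iterate:
  r_0 = 19 (mod 23)
  r_1 = 180 (mod 529)
Final: r = 180 satisfies f(r) ≡ 0 mod 23^2.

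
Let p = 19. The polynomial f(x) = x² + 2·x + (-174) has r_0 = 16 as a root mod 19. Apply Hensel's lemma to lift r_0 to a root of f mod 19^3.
r_2 = 947 (mod 6859)

Hensel: r_{i+1} = r_i − f(r_i)·(f′(r_i))^{-1} mod 19^{i+2}, f′(x) = 2x + 2. Iterate:
  r_0 = 16 (mod 19)
  r_1 = 225 (mod 361)
  r_2 = 947 (mod 6859)
Final: r = 947 satisfies f(r) ≡ 0 mod 19^3.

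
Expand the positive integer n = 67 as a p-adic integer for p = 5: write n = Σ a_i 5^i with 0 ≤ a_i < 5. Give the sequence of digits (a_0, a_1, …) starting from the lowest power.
(a_0, a_1, …) = (2, 3, 2)

Repeated division by 5 gives the digits low-to-high: 67 = 2 + 3·5^1 + 2·5^2. Digit sequence: (2, 3, 2).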